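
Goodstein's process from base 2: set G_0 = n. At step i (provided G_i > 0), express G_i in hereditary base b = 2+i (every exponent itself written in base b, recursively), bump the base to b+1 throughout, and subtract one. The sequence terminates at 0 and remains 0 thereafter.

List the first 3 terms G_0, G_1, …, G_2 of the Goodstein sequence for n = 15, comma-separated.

G_0 = 15. HB_2(15) = 2^(2 + 1) + 2^2 + 2 + 1. Bump = 112. G_1 = 111.
G_1 = 111. HB_3(111) = 3^(3 + 1) + 3^3 + 3. Bump = 1284. G_2 = 1283.

15, 111, 1283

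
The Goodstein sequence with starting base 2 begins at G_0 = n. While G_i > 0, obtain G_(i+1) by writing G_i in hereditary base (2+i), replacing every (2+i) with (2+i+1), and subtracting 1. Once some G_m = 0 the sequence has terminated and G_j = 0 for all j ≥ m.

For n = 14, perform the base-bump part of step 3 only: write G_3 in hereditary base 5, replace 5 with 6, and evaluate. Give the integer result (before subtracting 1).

[0] 14 ≡ 2^(2 + 1) + 2^2 + 2 (base 2). Lift 3: 111. −1: 110.
[1] 110 ≡ 3^(3 + 1) + 3^3 + 2 (base 3). Lift 4: 1282. −1: 1281.
[2] 1281 ≡ 4^(4 + 1) + 4^4 + 1 (base 4). Lift 5: 18751. −1: 18750.
[3] 18750 ≡ 5^(5 + 1) + 5^5 (base 5). Lift 6: 326592. −1: 326591.

326592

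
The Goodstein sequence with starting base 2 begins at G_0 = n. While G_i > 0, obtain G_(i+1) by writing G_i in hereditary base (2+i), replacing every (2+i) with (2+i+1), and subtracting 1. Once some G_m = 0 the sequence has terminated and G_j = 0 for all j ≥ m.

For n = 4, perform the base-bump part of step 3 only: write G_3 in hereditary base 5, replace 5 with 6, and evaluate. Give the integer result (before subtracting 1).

G_0 = 4. HB_2(4) = 2^2. Bump = 27. G_1 = 26.
G_1 = 26. HB_3(26) = 2·3^2 + 2·3 + 2. Bump = 42. G_2 = 41.
G_2 = 41. HB_4(41) = 2·4^2 + 2·4 + 1. Bump = 61. G_3 = 60.
G_3 = 60. HB_5(60) = 2·5^2 + 2·5. Bump = 84. G_4 = 83.

84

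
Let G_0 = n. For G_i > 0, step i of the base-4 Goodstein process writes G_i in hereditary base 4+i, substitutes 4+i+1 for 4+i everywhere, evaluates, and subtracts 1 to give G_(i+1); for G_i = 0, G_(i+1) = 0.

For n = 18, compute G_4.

(0) 18|_4 = 4^2 + 2 ↦ 5^2 + 2|_5 = 27 ⇒ 26
(1) 26|_5 = 5^2 + 1 ↦ 6^2 + 1|_6 = 37 ⇒ 36
(2) 36|_6 = 6^2 ↦ 7^2|_7 = 49 ⇒ 48
(3) 48|_7 = 6·7 + 6 ↦ 6·8 + 6|_8 = 54 ⇒ 53
(4) 53|_8 = 6·8 + 5 ↦ 6·9 + 5|_9 = 59 ⇒ 58

53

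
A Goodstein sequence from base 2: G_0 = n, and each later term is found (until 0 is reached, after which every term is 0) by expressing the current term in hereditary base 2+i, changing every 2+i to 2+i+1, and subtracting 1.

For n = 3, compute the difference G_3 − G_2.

-1

(0) 3|_2 = 2 + 1 ↦ 3 + 1|_3 = 4 ⇒ 3
(1) 3|_3 = 3 ↦ 4|_4 = 4 ⇒ 3
(2) 3|_4 = 3 ↦ 3|_5 = 3 ⇒ 2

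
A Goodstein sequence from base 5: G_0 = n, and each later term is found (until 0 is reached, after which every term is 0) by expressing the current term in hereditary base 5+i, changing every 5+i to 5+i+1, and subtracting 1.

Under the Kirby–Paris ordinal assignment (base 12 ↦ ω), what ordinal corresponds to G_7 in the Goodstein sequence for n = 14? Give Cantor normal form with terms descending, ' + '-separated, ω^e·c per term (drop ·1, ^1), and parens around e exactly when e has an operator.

14 —HB5→ 2·5 + 4 —bump→ 2·6 + 4 = 16 —(−1)→ 15
15 —HB6→ 2·6 + 3 —bump→ 2·7 + 3 = 17 —(−1)→ 16
16 —HB7→ 2·7 + 2 —bump→ 2·8 + 2 = 18 —(−1)→ 17
17 —HB8→ 2·8 + 1 —bump→ 2·9 + 1 = 19 —(−1)→ 18
18 —HB9→ 2·9 —bump→ 2·10 = 20 —(−1)→ 19
19 —HB10→ 10 + 9 —bump→ 11 + 9 = 20 —(−1)→ 19
19 —HB11→ 11 + 8 —bump→ 12 + 8 = 20 —(−1)→ 19
19 —HB12→ 12 + 7 —bump→ 13 + 7 = 20 —(−1)→ 19

ω + 7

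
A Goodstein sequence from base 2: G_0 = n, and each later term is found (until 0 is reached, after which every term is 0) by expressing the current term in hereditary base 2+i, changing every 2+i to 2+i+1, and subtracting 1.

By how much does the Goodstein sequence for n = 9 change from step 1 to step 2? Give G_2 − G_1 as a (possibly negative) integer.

942

base 2: 9 = 2^(2 + 1) + 1; at 3: 3^(3 + 1) + 1 = 82; next = 81
base 3: 81 = 3^(3 + 1); at 4: 4^(4 + 1) = 1024; next = 1023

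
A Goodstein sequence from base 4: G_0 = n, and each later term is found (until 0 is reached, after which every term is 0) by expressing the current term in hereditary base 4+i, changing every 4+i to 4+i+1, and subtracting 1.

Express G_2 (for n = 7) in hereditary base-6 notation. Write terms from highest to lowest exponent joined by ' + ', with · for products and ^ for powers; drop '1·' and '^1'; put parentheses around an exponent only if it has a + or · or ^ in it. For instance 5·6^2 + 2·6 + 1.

[0] 7 ≡ 4 + 3 (base 4). Lift 5: 8. −1: 7.
[1] 7 ≡ 5 + 2 (base 5). Lift 6: 8. −1: 7.
[2] 7 ≡ 6 + 1 (base 6). Lift 7: 8. −1: 7.

6 + 1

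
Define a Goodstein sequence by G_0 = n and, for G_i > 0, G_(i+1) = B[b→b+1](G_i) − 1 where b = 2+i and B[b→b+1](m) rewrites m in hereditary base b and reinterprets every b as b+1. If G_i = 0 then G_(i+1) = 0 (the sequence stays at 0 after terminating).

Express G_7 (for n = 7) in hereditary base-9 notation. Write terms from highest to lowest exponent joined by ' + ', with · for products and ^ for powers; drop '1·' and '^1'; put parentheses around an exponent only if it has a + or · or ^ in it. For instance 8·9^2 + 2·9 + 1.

7·9^7 + 7·9^6 + 7·9^5 + 7·9^4 + 7·9^3 + 7·9^2 + 7·9 + 6

step 0: 7 = 2^2 + 2 + 1; sub 3 for 2: 3^3 + 3 + 1; = 31; G_1 = 31−1 = 30
step 1: 30 = 3^3 + 3; sub 4 for 3: 4^4 + 4; = 260; G_2 = 260−1 = 259
step 2: 259 = 4^4 + 3; sub 5 for 4: 5^5 + 3; = 3128; G_3 = 3128−1 = 3127
step 3: 3127 = 5^5 + 2; sub 6 for 5: 6^6 + 2; = 46658; G_4 = 46658−1 = 46657
step 4: 46657 = 6^6 + 1; sub 7 for 6: 7^7 + 1; = 823544; G_5 = 823544−1 = 823543
step 5: 823543 = 7^7; sub 8 for 7: 8^8; = 16777216; G_6 = 16777216−1 = 16777215
step 6: 16777215 = 7·8^7 + 7·8^6 + 7·8^5 + 7·8^4 + 7·8^3 + 7·8^2 + 7·8 + 7; sub 9 for 8: 7·9^7 + 7·9^6 + 7·9^5 + 7·9^4 + 7·9^3 + 7·9^2 + 7·9 + 7; = 37665880; G_7 = 37665880−1 = 37665879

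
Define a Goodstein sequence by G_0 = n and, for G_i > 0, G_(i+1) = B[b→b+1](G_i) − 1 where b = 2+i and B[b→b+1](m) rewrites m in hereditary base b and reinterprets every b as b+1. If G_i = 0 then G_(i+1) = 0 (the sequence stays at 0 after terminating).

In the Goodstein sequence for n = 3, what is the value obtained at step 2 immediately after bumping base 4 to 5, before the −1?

3

base 2: 3 = 2 + 1; at 3: 3 + 1 = 4; next = 3
base 3: 3 = 3; at 4: 4 = 4; next = 3
base 4: 3 = 3; at 5: 3 = 3; next = 2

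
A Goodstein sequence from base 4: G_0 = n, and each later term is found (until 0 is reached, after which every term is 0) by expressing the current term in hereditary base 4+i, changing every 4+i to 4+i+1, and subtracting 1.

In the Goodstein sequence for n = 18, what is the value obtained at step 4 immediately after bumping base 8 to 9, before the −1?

59

[0] 18 ≡ 4^2 + 2 (base 4). Lift 5: 27. −1: 26.
[1] 26 ≡ 5^2 + 1 (base 5). Lift 6: 37. −1: 36.
[2] 36 ≡ 6^2 (base 6). Lift 7: 49. −1: 48.
[3] 48 ≡ 6·7 + 6 (base 7). Lift 8: 54. −1: 53.
[4] 53 ≡ 6·8 + 5 (base 8). Lift 9: 59. −1: 58.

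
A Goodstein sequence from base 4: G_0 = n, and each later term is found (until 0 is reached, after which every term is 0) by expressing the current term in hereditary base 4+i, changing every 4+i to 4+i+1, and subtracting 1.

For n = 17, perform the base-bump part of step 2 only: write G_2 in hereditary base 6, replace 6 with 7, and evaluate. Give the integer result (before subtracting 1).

17 —HB4→ 4^2 + 1 —bump→ 5^2 + 1 = 26 —(−1)→ 25
25 —HB5→ 5^2 —bump→ 6^2 = 36 —(−1)→ 35

40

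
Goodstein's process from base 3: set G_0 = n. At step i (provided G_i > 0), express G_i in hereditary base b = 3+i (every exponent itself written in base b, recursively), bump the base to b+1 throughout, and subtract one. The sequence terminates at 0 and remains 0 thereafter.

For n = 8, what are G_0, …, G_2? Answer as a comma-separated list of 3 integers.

8 —HB3→ 2·3 + 2 —bump→ 2·4 + 2 = 10 —(−1)→ 9
9 —HB4→ 2·4 + 1 —bump→ 2·5 + 1 = 11 —(−1)→ 10

8, 9, 10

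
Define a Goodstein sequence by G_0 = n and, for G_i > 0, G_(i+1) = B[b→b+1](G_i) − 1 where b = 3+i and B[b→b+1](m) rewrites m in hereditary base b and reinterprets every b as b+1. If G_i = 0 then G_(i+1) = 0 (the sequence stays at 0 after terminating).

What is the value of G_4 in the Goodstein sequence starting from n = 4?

2

[0] 4 ≡ 3 + 1 (base 3). Lift 4: 5. −1: 4.
[1] 4 ≡ 4 (base 4). Lift 5: 5. −1: 4.
[2] 4 ≡ 4 (base 5). Lift 6: 4. −1: 3.
[3] 3 ≡ 3 (base 6). Lift 7: 3. −1: 2.
[4] 2 ≡ 2 (base 7). Lift 8: 2. −1: 1.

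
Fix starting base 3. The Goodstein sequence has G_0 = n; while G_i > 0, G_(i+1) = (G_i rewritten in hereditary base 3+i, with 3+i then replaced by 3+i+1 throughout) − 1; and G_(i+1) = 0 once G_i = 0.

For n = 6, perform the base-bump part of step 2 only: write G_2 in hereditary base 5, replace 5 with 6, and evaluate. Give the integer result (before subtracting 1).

base 3: 6 = 2·3; at 4: 2·4 = 8; next = 7
base 4: 7 = 4 + 3; at 5: 5 + 3 = 8; next = 7

8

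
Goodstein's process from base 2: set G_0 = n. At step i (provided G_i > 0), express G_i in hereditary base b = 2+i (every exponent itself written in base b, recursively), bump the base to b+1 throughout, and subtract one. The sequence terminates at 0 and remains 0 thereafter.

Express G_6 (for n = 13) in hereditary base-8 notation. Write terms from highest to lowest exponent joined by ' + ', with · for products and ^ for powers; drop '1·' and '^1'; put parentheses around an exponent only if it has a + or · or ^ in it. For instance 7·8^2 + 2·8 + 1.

base 2: 13 = 2^(2 + 1) + 2^2 + 1; at 3: 3^(3 + 1) + 3^3 + 1 = 109; next = 108
base 3: 108 = 3^(3 + 1) + 3^3; at 4: 4^(4 + 1) + 4^4 = 1280; next = 1279
base 4: 1279 = 4^(4 + 1) + 3·4^3 + 3·4^2 + 3·4 + 3; at 5: 5^(5 + 1) + 3·5^3 + 3·5^2 + 3·5 + 3 = 16093; next = 16092
base 5: 16092 = 5^(5 + 1) + 3·5^3 + 3·5^2 + 3·5 + 2; at 6: 6^(6 + 1) + 3·6^3 + 3·6^2 + 3·6 + 2 = 280712; next = 280711
base 6: 280711 = 6^(6 + 1) + 3·6^3 + 3·6^2 + 3·6 + 1; at 7: 7^(7 + 1) + 3·7^3 + 3·7^2 + 3·7 + 1 = 5765999; next = 5765998
base 7: 5765998 = 7^(7 + 1) + 3·7^3 + 3·7^2 + 3·7; at 8: 8^(8 + 1) + 3·8^3 + 3·8^2 + 3·8 = 134219480; next = 134219479
base 8: 134219479 = 8^(8 + 1) + 3·8^3 + 3·8^2 + 2·8 + 7; at 9: 9^(9 + 1) + 3·9^3 + 3·9^2 + 2·9 + 7 = 3486786856; next = 3486786855

8^(8 + 1) + 3·8^3 + 3·8^2 + 2·8 + 7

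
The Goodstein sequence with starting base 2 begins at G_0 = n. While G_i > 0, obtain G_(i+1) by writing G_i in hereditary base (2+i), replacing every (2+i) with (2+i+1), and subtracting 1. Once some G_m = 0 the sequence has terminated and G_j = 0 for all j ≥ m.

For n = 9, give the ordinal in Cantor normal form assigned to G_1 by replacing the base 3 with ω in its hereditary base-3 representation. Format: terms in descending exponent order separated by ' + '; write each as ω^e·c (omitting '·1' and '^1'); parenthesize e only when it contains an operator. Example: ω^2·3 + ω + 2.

[0] 9 ≡ 2^(2 + 1) + 1 (base 2). Lift 3: 82. −1: 81.
[1] 81 ≡ 3^(3 + 1) (base 3). Lift 4: 1024. −1: 1023.

ω^(ω + 1)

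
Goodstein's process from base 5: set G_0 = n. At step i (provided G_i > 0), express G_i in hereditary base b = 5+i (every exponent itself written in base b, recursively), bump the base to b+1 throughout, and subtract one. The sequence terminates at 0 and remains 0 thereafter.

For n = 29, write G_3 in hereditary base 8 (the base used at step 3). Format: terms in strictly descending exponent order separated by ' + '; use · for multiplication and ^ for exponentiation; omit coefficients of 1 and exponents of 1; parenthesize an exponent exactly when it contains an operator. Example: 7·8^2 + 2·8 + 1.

29 —HB5→ 5^2 + 4 —bump→ 6^2 + 4 = 40 —(−1)→ 39
39 —HB6→ 6^2 + 3 —bump→ 7^2 + 3 = 52 —(−1)→ 51
51 —HB7→ 7^2 + 2 —bump→ 8^2 + 2 = 66 —(−1)→ 65

8^2 + 1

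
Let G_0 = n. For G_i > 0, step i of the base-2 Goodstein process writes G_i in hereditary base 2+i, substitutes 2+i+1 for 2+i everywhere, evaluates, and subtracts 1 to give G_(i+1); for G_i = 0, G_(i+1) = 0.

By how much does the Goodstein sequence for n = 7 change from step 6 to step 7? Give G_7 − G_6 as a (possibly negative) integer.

[0] 7 ≡ 2^2 + 2 + 1 (base 2). Lift 3: 31. −1: 30.
[1] 30 ≡ 3^3 + 3 (base 3). Lift 4: 260. −1: 259.
[2] 259 ≡ 4^4 + 3 (base 4). Lift 5: 3128. −1: 3127.
[3] 3127 ≡ 5^5 + 2 (base 5). Lift 6: 46658. −1: 46657.
[4] 46657 ≡ 6^6 + 1 (base 6). Lift 7: 823544. −1: 823543.
[5] 823543 ≡ 7^7 (base 7). Lift 8: 16777216. −1: 16777215.
[6] 16777215 ≡ 7·8^7 + 7·8^6 + 7·8^5 + 7·8^4 + 7·8^3 + 7·8^2 + 7·8 + 7 (base 8). Lift 9: 37665880. −1: 37665879.

20888664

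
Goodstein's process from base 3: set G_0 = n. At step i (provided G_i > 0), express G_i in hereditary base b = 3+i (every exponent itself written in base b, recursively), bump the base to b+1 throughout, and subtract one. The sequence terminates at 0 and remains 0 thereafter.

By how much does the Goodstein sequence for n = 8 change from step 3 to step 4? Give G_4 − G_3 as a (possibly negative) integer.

0

G_0 = 8. HB_3(8) = 2·3 + 2. Bump = 10. G_1 = 9.
G_1 = 9. HB_4(9) = 2·4 + 1. Bump = 11. G_2 = 10.
G_2 = 10. HB_5(10) = 2·5. Bump = 12. G_3 = 11.
G_3 = 11. HB_6(11) = 6 + 5. Bump = 12. G_4 = 11.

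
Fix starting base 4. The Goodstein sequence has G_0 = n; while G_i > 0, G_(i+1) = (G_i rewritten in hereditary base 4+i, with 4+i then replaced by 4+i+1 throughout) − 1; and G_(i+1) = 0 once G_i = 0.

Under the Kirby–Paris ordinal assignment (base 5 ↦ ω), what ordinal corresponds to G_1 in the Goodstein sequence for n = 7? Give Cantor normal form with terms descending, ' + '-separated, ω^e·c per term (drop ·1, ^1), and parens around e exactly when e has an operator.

7 —HB4→ 4 + 3 —bump→ 5 + 3 = 8 —(−1)→ 7
7 —HB5→ 5 + 2 —bump→ 6 + 2 = 8 —(−1)→ 7

ω + 2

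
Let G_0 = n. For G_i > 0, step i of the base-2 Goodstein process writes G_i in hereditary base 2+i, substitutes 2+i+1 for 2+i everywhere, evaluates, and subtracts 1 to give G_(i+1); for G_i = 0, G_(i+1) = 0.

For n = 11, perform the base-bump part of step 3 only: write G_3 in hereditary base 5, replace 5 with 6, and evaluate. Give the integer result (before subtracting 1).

279938

G_0=11  [base 2] 2^(2 + 1) + 2 + 1  →[2↦3]→  3^(3 + 1) + 3 + 1 = 85  −1 ⇒ G_1=84
G_1=84  [base 3] 3^(3 + 1) + 3  →[3↦4]→  4^(4 + 1) + 4 = 1028  −1 ⇒ G_2=1027
G_2=1027  [base 4] 4^(4 + 1) + 3  →[4↦5]→  5^(5 + 1) + 3 = 15628  −1 ⇒ G_3=15627
G_3=15627  [base 5] 5^(5 + 1) + 2  →[5↦6]→  6^(6 + 1) + 2 = 279938  −1 ⇒ G_4=279937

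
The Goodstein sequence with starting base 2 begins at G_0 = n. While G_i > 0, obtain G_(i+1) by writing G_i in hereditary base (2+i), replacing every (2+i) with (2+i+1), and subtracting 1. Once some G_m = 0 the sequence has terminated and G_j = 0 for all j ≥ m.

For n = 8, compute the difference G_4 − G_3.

8 —HB2→ 2^(2 + 1) —bump→ 3^(3 + 1) = 81 —(−1)→ 80
80 —HB3→ 2·3^3 + 2·3^2 + 2·3 + 2 —bump→ 2·4^4 + 2·4^2 + 2·4 + 2 = 554 —(−1)→ 553
553 —HB4→ 2·4^4 + 2·4^2 + 2·4 + 1 —bump→ 2·5^5 + 2·5^2 + 2·5 + 1 = 6311 —(−1)→ 6310
6310 —HB5→ 2·5^5 + 2·5^2 + 2·5 —bump→ 2·6^6 + 2·6^2 + 2·6 = 93396 —(−1)→ 93395

87085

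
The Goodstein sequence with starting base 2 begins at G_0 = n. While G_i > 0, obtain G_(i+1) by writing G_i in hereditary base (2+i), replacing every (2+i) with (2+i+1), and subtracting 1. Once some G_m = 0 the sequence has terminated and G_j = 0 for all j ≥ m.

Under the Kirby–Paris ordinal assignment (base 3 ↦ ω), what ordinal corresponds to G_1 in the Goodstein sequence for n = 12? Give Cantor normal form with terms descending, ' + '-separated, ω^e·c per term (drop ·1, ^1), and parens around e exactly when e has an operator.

step 0: 12 = 2^(2 + 1) + 2^2; sub 3 for 2: 3^(3 + 1) + 3^3; = 108; G_1 = 108−1 = 107
step 1: 107 = 3^(3 + 1) + 2·3^2 + 2·3 + 2; sub 4 for 3: 4^(4 + 1) + 2·4^2 + 2·4 + 2; = 1066; G_2 = 1066−1 = 1065

ω^(ω + 1) + ω^2·2 + ω·2 + 2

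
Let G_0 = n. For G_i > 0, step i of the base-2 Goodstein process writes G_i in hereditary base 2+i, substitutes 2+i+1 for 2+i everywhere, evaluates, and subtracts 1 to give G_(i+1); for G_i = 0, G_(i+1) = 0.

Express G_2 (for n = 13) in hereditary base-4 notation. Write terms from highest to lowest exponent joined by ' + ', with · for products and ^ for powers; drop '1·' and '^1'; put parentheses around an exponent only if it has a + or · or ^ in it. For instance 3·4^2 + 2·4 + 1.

4^(4 + 1) + 3·4^3 + 3·4^2 + 3·4 + 3

13 —HB2→ 2^(2 + 1) + 2^2 + 1 —bump→ 3^(3 + 1) + 3^3 + 1 = 109 —(−1)→ 108
108 —HB3→ 3^(3 + 1) + 3^3 —bump→ 4^(4 + 1) + 4^4 = 1280 —(−1)→ 1279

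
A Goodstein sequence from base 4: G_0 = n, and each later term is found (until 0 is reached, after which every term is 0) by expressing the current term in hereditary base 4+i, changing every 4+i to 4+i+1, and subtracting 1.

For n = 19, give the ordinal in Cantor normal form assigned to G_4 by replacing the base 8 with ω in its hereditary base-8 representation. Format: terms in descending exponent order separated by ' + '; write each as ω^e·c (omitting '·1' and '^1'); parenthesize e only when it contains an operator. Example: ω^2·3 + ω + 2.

[0] 19 ≡ 4^2 + 3 (base 4). Lift 5: 28. −1: 27.
[1] 27 ≡ 5^2 + 2 (base 5). Lift 6: 38. −1: 37.
[2] 37 ≡ 6^2 + 1 (base 6). Lift 7: 50. −1: 49.
[3] 49 ≡ 7^2 (base 7). Lift 8: 64. −1: 63.
[4] 63 ≡ 7·8 + 7 (base 8). Lift 9: 70. −1: 69.

ω·7 + 7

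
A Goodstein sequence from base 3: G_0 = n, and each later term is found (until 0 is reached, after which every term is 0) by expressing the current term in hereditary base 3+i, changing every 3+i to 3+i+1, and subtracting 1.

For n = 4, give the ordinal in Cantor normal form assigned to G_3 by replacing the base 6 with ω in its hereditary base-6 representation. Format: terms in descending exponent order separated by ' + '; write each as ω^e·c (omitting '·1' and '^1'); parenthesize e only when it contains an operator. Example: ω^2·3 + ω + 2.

G_0 = 4. HB_3(4) = 3 + 1. Bump = 5. G_1 = 4.
G_1 = 4. HB_4(4) = 4. Bump = 5. G_2 = 4.
G_2 = 4. HB_5(4) = 4. Bump = 4. G_3 = 3.
G_3 = 3. HB_6(3) = 3. Bump = 3. G_4 = 2.

3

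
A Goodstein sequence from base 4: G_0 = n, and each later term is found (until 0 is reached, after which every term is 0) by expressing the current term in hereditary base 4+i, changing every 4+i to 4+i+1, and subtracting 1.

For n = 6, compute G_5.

4

base 4: 6 = 4 + 2; at 5: 5 + 2 = 7; next = 6
base 5: 6 = 5 + 1; at 6: 6 + 1 = 7; next = 6
base 6: 6 = 6; at 7: 7 = 7; next = 6
base 7: 6 = 6; at 8: 6 = 6; next = 5
base 8: 5 = 5; at 9: 5 = 5; next = 4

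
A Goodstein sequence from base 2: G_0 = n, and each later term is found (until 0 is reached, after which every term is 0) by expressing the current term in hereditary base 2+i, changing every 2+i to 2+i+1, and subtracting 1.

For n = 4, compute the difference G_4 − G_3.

G_0=4  [base 2] 2^2  →[2↦3]→  3^3 = 27  −1 ⇒ G_1=26
G_1=26  [base 3] 2·3^2 + 2·3 + 2  →[3↦4]→  2·4^2 + 2·4 + 2 = 42  −1 ⇒ G_2=41
G_2=41  [base 4] 2·4^2 + 2·4 + 1  →[4↦5]→  2·5^2 + 2·5 + 1 = 61  −1 ⇒ G_3=60
G_3=60  [base 5] 2·5^2 + 2·5  →[5↦6]→  2·6^2 + 2·6 = 84  −1 ⇒ G_4=83

23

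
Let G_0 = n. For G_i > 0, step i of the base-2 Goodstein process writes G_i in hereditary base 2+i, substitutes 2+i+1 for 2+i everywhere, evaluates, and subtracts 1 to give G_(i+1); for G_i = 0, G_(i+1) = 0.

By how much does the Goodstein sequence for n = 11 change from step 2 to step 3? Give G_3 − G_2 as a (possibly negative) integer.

11 —HB2→ 2^(2 + 1) + 2 + 1 —bump→ 3^(3 + 1) + 3 + 1 = 85 —(−1)→ 84
84 —HB3→ 3^(3 + 1) + 3 —bump→ 4^(4 + 1) + 4 = 1028 —(−1)→ 1027
1027 —HB4→ 4^(4 + 1) + 3 —bump→ 5^(5 + 1) + 3 = 15628 —(−1)→ 15627

14600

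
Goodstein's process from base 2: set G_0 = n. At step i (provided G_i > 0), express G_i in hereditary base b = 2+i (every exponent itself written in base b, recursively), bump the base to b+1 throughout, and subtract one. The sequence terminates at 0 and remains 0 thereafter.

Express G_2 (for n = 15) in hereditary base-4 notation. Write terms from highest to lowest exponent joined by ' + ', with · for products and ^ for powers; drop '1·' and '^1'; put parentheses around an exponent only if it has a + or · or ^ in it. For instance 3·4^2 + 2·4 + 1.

4^(4 + 1) + 4^4 + 3

[0] 15 ≡ 2^(2 + 1) + 2^2 + 2 + 1 (base 2). Lift 3: 112. −1: 111.
[1] 111 ≡ 3^(3 + 1) + 3^3 + 3 (base 3). Lift 4: 1284. −1: 1283.
[2] 1283 ≡ 4^(4 + 1) + 4^4 + 3 (base 4). Lift 5: 18753. −1: 18752.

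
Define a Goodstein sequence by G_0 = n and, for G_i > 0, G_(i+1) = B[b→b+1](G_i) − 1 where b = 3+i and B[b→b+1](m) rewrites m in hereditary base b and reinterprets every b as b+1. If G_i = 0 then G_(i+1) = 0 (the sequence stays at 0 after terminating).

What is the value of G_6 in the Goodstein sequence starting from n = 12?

69

step 0: 12 = 3^2 + 3; sub 4 for 3: 4^2 + 4; = 20; G_1 = 20−1 = 19
step 1: 19 = 4^2 + 3; sub 5 for 4: 5^2 + 3; = 28; G_2 = 28−1 = 27
step 2: 27 = 5^2 + 2; sub 6 for 5: 6^2 + 2; = 38; G_3 = 38−1 = 37
step 3: 37 = 6^2 + 1; sub 7 for 6: 7^2 + 1; = 50; G_4 = 50−1 = 49
step 4: 49 = 7^2; sub 8 for 7: 8^2; = 64; G_5 = 64−1 = 63
step 5: 63 = 7·8 + 7; sub 9 for 8: 7·9 + 7; = 70; G_6 = 70−1 = 69
step 6: 69 = 7·9 + 6; sub 10 for 9: 7·10 + 6; = 76; G_7 = 76−1 = 75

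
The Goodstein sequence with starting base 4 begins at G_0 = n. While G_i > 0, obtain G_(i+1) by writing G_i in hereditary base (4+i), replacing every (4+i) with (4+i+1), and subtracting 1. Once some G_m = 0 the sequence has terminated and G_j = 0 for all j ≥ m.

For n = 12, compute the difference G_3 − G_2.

G_0=12  [base 4] 3·4  →[4↦5]→  3·5 = 15  −1 ⇒ G_1=14
G_1=14  [base 5] 2·5 + 4  →[5↦6]→  2·6 + 4 = 16  −1 ⇒ G_2=15
G_2=15  [base 6] 2·6 + 3  →[6↦7]→  2·7 + 3 = 17  −1 ⇒ G_3=16

1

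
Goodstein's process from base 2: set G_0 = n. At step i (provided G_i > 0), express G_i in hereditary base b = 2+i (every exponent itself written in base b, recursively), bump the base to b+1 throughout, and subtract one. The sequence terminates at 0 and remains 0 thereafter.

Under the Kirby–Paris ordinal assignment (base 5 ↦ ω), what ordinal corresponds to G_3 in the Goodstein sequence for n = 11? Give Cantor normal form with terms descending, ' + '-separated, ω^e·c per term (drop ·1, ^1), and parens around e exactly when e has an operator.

ω^(ω + 1) + 2

i=0: 11 = 2^(2 + 1) + 2 + 1 (b=2); 2→3: 3^(3 + 1) + 3 + 1 = 85; 85−1 = 84
i=1: 84 = 3^(3 + 1) + 3 (b=3); 3→4: 4^(4 + 1) + 4 = 1028; 1028−1 = 1027
i=2: 1027 = 4^(4 + 1) + 3 (b=4); 4→5: 5^(5 + 1) + 3 = 15628; 15628−1 = 15627
i=3: 15627 = 5^(5 + 1) + 2 (b=5); 5→6: 6^(6 + 1) + 2 = 279938; 279938−1 = 279937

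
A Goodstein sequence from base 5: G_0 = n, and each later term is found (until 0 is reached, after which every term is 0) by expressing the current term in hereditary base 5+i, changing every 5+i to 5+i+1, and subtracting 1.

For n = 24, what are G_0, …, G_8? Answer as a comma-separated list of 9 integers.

24, 27, 30, 33, 36, 39, 41, 43, 45

[0] 24 ≡ 4·5 + 4 (base 5). Lift 6: 28. −1: 27.
[1] 27 ≡ 4·6 + 3 (base 6). Lift 7: 31. −1: 30.
[2] 30 ≡ 4·7 + 2 (base 7). Lift 8: 34. −1: 33.
[3] 33 ≡ 4·8 + 1 (base 8). Lift 9: 37. −1: 36.
[4] 36 ≡ 4·9 (base 9). Lift 10: 40. −1: 39.
[5] 39 ≡ 3·10 + 9 (base 10). Lift 11: 42. −1: 41.
[6] 41 ≡ 3·11 + 8 (base 11). Lift 12: 44. −1: 43.
[7] 43 ≡ 3·12 + 7 (base 12). Lift 13: 46. −1: 45.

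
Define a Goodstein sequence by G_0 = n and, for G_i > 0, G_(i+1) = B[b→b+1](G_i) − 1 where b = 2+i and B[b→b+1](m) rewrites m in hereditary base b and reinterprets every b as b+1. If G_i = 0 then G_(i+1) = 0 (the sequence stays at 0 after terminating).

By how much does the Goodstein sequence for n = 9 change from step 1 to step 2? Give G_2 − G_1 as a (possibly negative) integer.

942

(0) 9|_2 = 2^(2 + 1) + 1 ↦ 3^(3 + 1) + 1|_3 = 82 ⇒ 81
(1) 81|_3 = 3^(3 + 1) ↦ 4^(4 + 1)|_4 = 1024 ⇒ 1023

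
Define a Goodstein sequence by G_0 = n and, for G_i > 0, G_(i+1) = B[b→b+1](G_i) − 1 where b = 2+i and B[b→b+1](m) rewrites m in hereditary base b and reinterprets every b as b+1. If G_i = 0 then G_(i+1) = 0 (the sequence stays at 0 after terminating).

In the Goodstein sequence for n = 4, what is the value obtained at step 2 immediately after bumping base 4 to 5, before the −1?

[0] 4 ≡ 2^2 (base 2). Lift 3: 27. −1: 26.
[1] 26 ≡ 2·3^2 + 2·3 + 2 (base 3). Lift 4: 42. −1: 41.

61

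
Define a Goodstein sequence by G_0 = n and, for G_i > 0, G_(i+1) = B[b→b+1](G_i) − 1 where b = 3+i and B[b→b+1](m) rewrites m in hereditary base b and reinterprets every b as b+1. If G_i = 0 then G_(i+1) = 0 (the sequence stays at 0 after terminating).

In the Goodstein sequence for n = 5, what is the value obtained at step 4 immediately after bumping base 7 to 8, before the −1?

4

i=0: 5 = 3 + 2 (b=3); 3→4: 4 + 2 = 6; 6−1 = 5
i=1: 5 = 4 + 1 (b=4); 4→5: 5 + 1 = 6; 6−1 = 5
i=2: 5 = 5 (b=5); 5→6: 6 = 6; 6−1 = 5
i=3: 5 = 5 (b=6); 6→7: 5 = 5; 5−1 = 4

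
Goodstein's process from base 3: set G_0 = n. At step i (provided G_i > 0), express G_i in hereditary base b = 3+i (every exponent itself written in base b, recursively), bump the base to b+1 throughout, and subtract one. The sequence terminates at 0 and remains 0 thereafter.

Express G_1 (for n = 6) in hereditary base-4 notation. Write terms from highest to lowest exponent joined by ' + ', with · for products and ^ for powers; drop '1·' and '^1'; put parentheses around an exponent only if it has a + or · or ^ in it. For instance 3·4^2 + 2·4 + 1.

[0] 6 ≡ 2·3 (base 3). Lift 4: 8. −1: 7.
[1] 7 ≡ 4 + 3 (base 4). Lift 5: 8. −1: 7.

4 + 3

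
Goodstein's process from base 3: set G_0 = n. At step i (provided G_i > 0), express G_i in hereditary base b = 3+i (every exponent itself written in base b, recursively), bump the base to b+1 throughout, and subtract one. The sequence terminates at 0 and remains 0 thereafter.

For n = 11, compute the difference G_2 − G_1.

11 —HB3→ 3^2 + 2 —bump→ 4^2 + 2 = 18 —(−1)→ 17
17 —HB4→ 4^2 + 1 —bump→ 5^2 + 1 = 26 —(−1)→ 25

8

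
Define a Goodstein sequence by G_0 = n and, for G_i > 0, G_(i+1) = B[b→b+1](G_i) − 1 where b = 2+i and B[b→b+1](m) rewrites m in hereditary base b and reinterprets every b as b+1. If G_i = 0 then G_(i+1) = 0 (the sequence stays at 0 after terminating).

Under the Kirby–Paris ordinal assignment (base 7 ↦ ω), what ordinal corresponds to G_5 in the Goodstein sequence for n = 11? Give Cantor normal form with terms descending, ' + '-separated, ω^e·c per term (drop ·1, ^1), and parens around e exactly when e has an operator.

G_0 = 11. HB_2(11) = 2^(2 + 1) + 2 + 1. Bump = 85. G_1 = 84.
G_1 = 84. HB_3(84) = 3^(3 + 1) + 3. Bump = 1028. G_2 = 1027.
G_2 = 1027. HB_4(1027) = 4^(4 + 1) + 3. Bump = 15628. G_3 = 15627.
G_3 = 15627. HB_5(15627) = 5^(5 + 1) + 2. Bump = 279938. G_4 = 279937.
G_4 = 279937. HB_6(279937) = 6^(6 + 1) + 1. Bump = 5764802. G_5 = 5764801.

ω^(ω + 1)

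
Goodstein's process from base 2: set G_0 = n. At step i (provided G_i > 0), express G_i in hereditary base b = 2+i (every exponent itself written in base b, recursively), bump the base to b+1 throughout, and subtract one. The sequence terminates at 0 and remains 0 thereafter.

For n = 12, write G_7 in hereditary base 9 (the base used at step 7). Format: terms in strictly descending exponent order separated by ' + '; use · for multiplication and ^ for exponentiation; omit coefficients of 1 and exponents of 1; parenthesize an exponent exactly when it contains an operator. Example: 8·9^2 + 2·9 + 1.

9^(9 + 1) + 2·9^2 + 9 + 2

(0) 12|_2 = 2^(2 + 1) + 2^2 ↦ 3^(3 + 1) + 3^3|_3 = 108 ⇒ 107
(1) 107|_3 = 3^(3 + 1) + 2·3^2 + 2·3 + 2 ↦ 4^(4 + 1) + 2·4^2 + 2·4 + 2|_4 = 1066 ⇒ 1065
(2) 1065|_4 = 4^(4 + 1) + 2·4^2 + 2·4 + 1 ↦ 5^(5 + 1) + 2·5^2 + 2·5 + 1|_5 = 15686 ⇒ 15685
(3) 15685|_5 = 5^(5 + 1) + 2·5^2 + 2·5 ↦ 6^(6 + 1) + 2·6^2 + 2·6|_6 = 280020 ⇒ 280019
(4) 280019|_6 = 6^(6 + 1) + 2·6^2 + 6 + 5 ↦ 7^(7 + 1) + 2·7^2 + 7 + 5|_7 = 5764911 ⇒ 5764910
(5) 5764910|_7 = 7^(7 + 1) + 2·7^2 + 7 + 4 ↦ 8^(8 + 1) + 2·8^2 + 8 + 4|_8 = 134217868 ⇒ 134217867
(6) 134217867|_8 = 8^(8 + 1) + 2·8^2 + 8 + 3 ↦ 9^(9 + 1) + 2·9^2 + 9 + 3|_9 = 3486784575 ⇒ 3486784574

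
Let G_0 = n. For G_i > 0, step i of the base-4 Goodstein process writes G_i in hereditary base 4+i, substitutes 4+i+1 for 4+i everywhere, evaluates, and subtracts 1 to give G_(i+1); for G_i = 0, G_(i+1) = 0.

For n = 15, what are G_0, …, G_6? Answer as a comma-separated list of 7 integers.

G_0 = 15. HB_4(15) = 3·4 + 3. Bump = 18. G_1 = 17.
G_1 = 17. HB_5(17) = 3·5 + 2. Bump = 20. G_2 = 19.
G_2 = 19. HB_6(19) = 3·6 + 1. Bump = 22. G_3 = 21.
G_3 = 21. HB_7(21) = 3·7. Bump = 24. G_4 = 23.
G_4 = 23. HB_8(23) = 2·8 + 7. Bump = 25. G_5 = 24.
G_5 = 24. HB_9(24) = 2·9 + 6. Bump = 26. G_6 = 25.

15, 17, 19, 21, 23, 24, 25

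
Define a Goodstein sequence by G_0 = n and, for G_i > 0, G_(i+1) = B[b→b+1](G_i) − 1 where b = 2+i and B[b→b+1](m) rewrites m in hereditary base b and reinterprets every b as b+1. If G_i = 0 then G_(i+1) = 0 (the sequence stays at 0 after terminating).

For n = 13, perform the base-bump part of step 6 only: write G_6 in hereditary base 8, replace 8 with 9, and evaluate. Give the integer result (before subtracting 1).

3486786856

G_0=13  [base 2] 2^(2 + 1) + 2^2 + 1  →[2↦3]→  3^(3 + 1) + 3^3 + 1 = 109  −1 ⇒ G_1=108
G_1=108  [base 3] 3^(3 + 1) + 3^3  →[3↦4]→  4^(4 + 1) + 4^4 = 1280  −1 ⇒ G_2=1279
G_2=1279  [base 4] 4^(4 + 1) + 3·4^3 + 3·4^2 + 3·4 + 3  →[4↦5]→  5^(5 + 1) + 3·5^3 + 3·5^2 + 3·5 + 3 = 16093  −1 ⇒ G_3=16092
G_3=16092  [base 5] 5^(5 + 1) + 3·5^3 + 3·5^2 + 3·5 + 2  →[5↦6]→  6^(6 + 1) + 3·6^3 + 3·6^2 + 3·6 + 2 = 280712  −1 ⇒ G_4=280711
G_4=280711  [base 6] 6^(6 + 1) + 3·6^3 + 3·6^2 + 3·6 + 1  →[6↦7]→  7^(7 + 1) + 3·7^3 + 3·7^2 + 3·7 + 1 = 5765999  −1 ⇒ G_5=5765998
G_5=5765998  [base 7] 7^(7 + 1) + 3·7^3 + 3·7^2 + 3·7  →[7↦8]→  8^(8 + 1) + 3·8^3 + 3·8^2 + 3·8 = 134219480  −1 ⇒ G_6=134219479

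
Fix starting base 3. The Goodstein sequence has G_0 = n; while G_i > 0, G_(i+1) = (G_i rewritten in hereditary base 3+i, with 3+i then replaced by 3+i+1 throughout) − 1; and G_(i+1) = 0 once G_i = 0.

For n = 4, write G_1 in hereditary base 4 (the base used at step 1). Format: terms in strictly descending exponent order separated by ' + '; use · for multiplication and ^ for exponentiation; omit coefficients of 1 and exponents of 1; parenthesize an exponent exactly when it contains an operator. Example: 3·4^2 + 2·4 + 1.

G_0=4  [base 3] 3 + 1  →[3↦4]→  4 + 1 = 5  −1 ⇒ G_1=4
G_1=4  [base 4] 4  →[4↦5]→  5 = 5  −1 ⇒ G_2=4

4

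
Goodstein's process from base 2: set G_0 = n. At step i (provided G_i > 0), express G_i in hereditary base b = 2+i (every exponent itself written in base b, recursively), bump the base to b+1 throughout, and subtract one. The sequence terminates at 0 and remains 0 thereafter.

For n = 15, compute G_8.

100077777775

G_0=15  [base 2] 2^(2 + 1) + 2^2 + 2 + 1  →[2↦3]→  3^(3 + 1) + 3^3 + 3 + 1 = 112  −1 ⇒ G_1=111
G_1=111  [base 3] 3^(3 + 1) + 3^3 + 3  →[3↦4]→  4^(4 + 1) + 4^4 + 4 = 1284  −1 ⇒ G_2=1283
G_2=1283  [base 4] 4^(4 + 1) + 4^4 + 3  →[4↦5]→  5^(5 + 1) + 5^5 + 3 = 18753  −1 ⇒ G_3=18752
G_3=18752  [base 5] 5^(5 + 1) + 5^5 + 2  →[5↦6]→  6^(6 + 1) + 6^6 + 2 = 326594  −1 ⇒ G_4=326593
G_4=326593  [base 6] 6^(6 + 1) + 6^6 + 1  →[6↦7]→  7^(7 + 1) + 7^7 + 1 = 6588345  −1 ⇒ G_5=6588344
G_5=6588344  [base 7] 7^(7 + 1) + 7^7  →[7↦8]→  8^(8 + 1) + 8^8 = 150994944  −1 ⇒ G_6=150994943
G_6=150994943  [base 8] 8^(8 + 1) + 7·8^7 + 7·8^6 + 7·8^5 + 7·8^4 + 7·8^3 + 7·8^2 + 7·8 + 7  →[8↦9]→  9^(9 + 1) + 7·9^7 + 7·9^6 + 7·9^5 + 7·9^4 + 7·9^3 + 7·9^2 + 7·9 + 7 = 3524450281  −1 ⇒ G_7=3524450280
G_7=3524450280  [base 9] 9^(9 + 1) + 7·9^7 + 7·9^6 + 7·9^5 + 7·9^4 + 7·9^3 + 7·9^2 + 7·9 + 6  →[9↦10]→  10^(10 + 1) + 7·10^7 + 7·10^6 + 7·10^5 + 7·10^4 + 7·10^3 + 7·10^2 + 7·10 + 6 = 100077777776  −1 ⇒ G_8=100077777775
G_8=100077777775  [base 10] 10^(10 + 1) + 7·10^7 + 7·10^6 + 7·10^5 + 7·10^4 + 7·10^3 + 7·10^2 + 7·10 + 5  →[10↦11]→  11^(11 + 1) + 7·11^7 + 7·11^6 + 7·11^5 + 7·11^4 + 7·11^3 + 7·11^2 + 7·11 + 5 = 3138578427935  −1 ⇒ G_9=3138578427934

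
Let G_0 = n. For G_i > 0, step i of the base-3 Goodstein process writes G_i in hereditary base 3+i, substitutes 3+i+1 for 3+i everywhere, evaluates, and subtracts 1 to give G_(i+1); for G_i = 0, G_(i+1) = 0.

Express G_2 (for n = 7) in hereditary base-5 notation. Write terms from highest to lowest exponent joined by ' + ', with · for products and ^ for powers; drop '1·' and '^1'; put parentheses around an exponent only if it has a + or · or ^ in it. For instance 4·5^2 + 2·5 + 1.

[0] 7 ≡ 2·3 + 1 (base 3). Lift 4: 9. −1: 8.
[1] 8 ≡ 2·4 (base 4). Lift 5: 10. −1: 9.

5 + 4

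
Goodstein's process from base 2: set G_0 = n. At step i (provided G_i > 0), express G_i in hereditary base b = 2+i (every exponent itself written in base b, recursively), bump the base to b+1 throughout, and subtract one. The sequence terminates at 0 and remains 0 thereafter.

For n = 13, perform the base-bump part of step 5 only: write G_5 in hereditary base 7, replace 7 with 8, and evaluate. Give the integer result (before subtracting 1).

134219480

(0) 13|_2 = 2^(2 + 1) + 2^2 + 1 ↦ 3^(3 + 1) + 3^3 + 1|_3 = 109 ⇒ 108
(1) 108|_3 = 3^(3 + 1) + 3^3 ↦ 4^(4 + 1) + 4^4|_4 = 1280 ⇒ 1279
(2) 1279|_4 = 4^(4 + 1) + 3·4^3 + 3·4^2 + 3·4 + 3 ↦ 5^(5 + 1) + 3·5^3 + 3·5^2 + 3·5 + 3|_5 = 16093 ⇒ 16092
(3) 16092|_5 = 5^(5 + 1) + 3·5^3 + 3·5^2 + 3·5 + 2 ↦ 6^(6 + 1) + 3·6^3 + 3·6^2 + 3·6 + 2|_6 = 280712 ⇒ 280711
(4) 280711|_6 = 6^(6 + 1) + 3·6^3 + 3·6^2 + 3·6 + 1 ↦ 7^(7 + 1) + 3·7^3 + 3·7^2 + 3·7 + 1|_7 = 5765999 ⇒ 5765998
(5) 5765998|_7 = 7^(7 + 1) + 3·7^3 + 3·7^2 + 3·7 ↦ 8^(8 + 1) + 3·8^3 + 3·8^2 + 3·8|_8 = 134219480 ⇒ 134219479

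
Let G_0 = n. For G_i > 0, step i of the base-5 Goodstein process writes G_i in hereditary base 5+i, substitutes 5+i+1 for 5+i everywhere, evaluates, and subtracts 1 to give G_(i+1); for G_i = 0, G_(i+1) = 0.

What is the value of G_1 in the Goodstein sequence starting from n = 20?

23

G_0 = 20. HB_5(20) = 4·5. Bump = 24. G_1 = 23.
G_1 = 23. HB_6(23) = 3·6 + 5. Bump = 26. G_2 = 25.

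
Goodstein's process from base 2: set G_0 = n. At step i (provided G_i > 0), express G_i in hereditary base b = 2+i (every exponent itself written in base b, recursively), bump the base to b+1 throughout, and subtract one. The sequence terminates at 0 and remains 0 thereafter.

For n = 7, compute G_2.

base 2: 7 = 2^2 + 2 + 1; at 3: 3^3 + 3 + 1 = 31; next = 30
base 3: 30 = 3^3 + 3; at 4: 4^4 + 4 = 260; next = 259
base 4: 259 = 4^4 + 3; at 5: 5^5 + 3 = 3128; next = 3127

259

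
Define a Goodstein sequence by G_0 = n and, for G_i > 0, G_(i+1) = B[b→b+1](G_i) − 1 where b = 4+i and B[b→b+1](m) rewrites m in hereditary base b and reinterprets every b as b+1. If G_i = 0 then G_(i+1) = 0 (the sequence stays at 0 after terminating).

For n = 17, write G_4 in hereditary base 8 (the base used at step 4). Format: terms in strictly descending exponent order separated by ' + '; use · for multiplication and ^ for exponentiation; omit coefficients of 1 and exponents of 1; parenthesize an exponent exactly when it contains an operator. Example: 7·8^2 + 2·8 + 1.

step 0: 17 = 4^2 + 1; sub 5 for 4: 5^2 + 1; = 26; G_1 = 26−1 = 25
step 1: 25 = 5^2; sub 6 for 5: 6^2; = 36; G_2 = 36−1 = 35
step 2: 35 = 5·6 + 5; sub 7 for 6: 5·7 + 5; = 40; G_3 = 40−1 = 39
step 3: 39 = 5·7 + 4; sub 8 for 7: 5·8 + 4; = 44; G_4 = 44−1 = 43
step 4: 43 = 5·8 + 3; sub 9 for 8: 5·9 + 3; = 48; G_5 = 48−1 = 47

5·8 + 3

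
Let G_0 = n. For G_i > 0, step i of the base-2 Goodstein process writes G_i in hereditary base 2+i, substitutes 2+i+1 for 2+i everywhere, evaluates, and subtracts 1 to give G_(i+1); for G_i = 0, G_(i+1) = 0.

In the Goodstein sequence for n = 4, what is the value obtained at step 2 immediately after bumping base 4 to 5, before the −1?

61

[0] 4 ≡ 2^2 (base 2). Lift 3: 27. −1: 26.
[1] 26 ≡ 2·3^2 + 2·3 + 2 (base 3). Lift 4: 42. −1: 41.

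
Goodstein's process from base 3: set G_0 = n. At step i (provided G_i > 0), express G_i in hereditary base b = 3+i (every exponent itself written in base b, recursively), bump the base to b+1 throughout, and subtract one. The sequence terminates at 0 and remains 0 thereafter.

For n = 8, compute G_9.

step 0: 8 = 2·3 + 2; sub 4 for 3: 2·4 + 2; = 10; G_1 = 10−1 = 9
step 1: 9 = 2·4 + 1; sub 5 for 4: 2·5 + 1; = 11; G_2 = 11−1 = 10
step 2: 10 = 2·5; sub 6 for 5: 2·6; = 12; G_3 = 12−1 = 11
step 3: 11 = 6 + 5; sub 7 for 6: 7 + 5; = 12; G_4 = 12−1 = 11
step 4: 11 = 7 + 4; sub 8 for 7: 8 + 4; = 12; G_5 = 12−1 = 11
step 5: 11 = 8 + 3; sub 9 for 8: 9 + 3; = 12; G_6 = 12−1 = 11
step 6: 11 = 9 + 2; sub 10 for 9: 10 + 2; = 12; G_7 = 12−1 = 11
step 7: 11 = 10 + 1; sub 11 for 10: 11 + 1; = 12; G_8 = 12−1 = 11
step 8: 11 = 11; sub 12 for 11: 12; = 12; G_9 = 12−1 = 11

11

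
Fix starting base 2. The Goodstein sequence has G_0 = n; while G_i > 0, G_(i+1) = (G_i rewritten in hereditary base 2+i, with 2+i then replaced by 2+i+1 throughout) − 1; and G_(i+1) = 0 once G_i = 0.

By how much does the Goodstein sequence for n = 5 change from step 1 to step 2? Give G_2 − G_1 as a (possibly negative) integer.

228

[0] 5 ≡ 2^2 + 1 (base 2). Lift 3: 28. −1: 27.
[1] 27 ≡ 3^3 (base 3). Lift 4: 256. −1: 255.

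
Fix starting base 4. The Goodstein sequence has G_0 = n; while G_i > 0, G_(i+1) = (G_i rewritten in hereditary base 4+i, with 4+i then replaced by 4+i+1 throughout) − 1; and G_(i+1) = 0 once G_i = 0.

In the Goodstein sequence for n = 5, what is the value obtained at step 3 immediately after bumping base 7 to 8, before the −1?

5 —HB4→ 4 + 1 —bump→ 5 + 1 = 6 —(−1)→ 5
5 —HB5→ 5 —bump→ 6 = 6 —(−1)→ 5
5 —HB6→ 5 —bump→ 5 = 5 —(−1)→ 4
4 —HB7→ 4 —bump→ 4 = 4 —(−1)→ 3

4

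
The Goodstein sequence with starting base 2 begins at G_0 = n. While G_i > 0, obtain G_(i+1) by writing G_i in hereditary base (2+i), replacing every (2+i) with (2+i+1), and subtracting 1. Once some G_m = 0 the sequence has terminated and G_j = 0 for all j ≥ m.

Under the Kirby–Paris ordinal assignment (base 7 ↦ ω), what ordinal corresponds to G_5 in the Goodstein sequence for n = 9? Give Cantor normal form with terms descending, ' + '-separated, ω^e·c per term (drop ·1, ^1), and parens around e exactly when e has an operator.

G_0 = 9. HB_2(9) = 2^(2 + 1) + 1. Bump = 82. G_1 = 81.
G_1 = 81. HB_3(81) = 3^(3 + 1). Bump = 1024. G_2 = 1023.
G_2 = 1023. HB_4(1023) = 3·4^4 + 3·4^3 + 3·4^2 + 3·4 + 3. Bump = 9843. G_3 = 9842.
G_3 = 9842. HB_5(9842) = 3·5^5 + 3·5^3 + 3·5^2 + 3·5 + 2. Bump = 140744. G_4 = 140743.
G_4 = 140743. HB_6(140743) = 3·6^6 + 3·6^3 + 3·6^2 + 3·6 + 1. Bump = 2471827. G_5 = 2471826.
G_5 = 2471826. HB_7(2471826) = 3·7^7 + 3·7^3 + 3·7^2 + 3·7. Bump = 50333400. G_6 = 50333399.

ω^ω·3 + ω^3·3 + ω^2·3 + ω·3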